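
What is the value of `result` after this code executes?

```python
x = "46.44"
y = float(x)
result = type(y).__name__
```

x is str; y is float; result = 'float'

'float'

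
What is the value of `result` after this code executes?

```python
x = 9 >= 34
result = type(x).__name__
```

x is bool; result = 'bool'

'bool'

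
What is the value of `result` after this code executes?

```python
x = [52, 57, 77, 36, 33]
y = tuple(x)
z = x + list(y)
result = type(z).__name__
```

x is list; y is tuple; z is list; result = 'list'

'list'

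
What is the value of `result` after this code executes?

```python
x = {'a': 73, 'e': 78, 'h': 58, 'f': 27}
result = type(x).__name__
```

x is dict; result = 'dict'

'dict'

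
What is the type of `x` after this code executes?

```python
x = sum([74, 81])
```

sum() of ints returns int

int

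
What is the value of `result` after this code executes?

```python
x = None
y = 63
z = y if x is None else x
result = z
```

x = None; y = 63; z = 63; result = 63

63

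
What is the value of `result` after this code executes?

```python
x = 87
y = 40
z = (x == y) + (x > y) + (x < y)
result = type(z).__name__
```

x is int; y is int; z is int; result = 'int'

'int'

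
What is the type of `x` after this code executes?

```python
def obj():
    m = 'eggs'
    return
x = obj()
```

Bare return returns None

NoneType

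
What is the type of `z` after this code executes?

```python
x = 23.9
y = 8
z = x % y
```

float % int = float

float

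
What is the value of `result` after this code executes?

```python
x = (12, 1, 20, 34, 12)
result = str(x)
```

x = (12, 1, 20, 34, 12); result = '(12, 1, 20, 34, 12)'

'(12, 1, 20, 34, 12)'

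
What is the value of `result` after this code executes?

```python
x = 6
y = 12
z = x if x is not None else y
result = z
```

x = 6; y = 12; z = 6; result = 6

6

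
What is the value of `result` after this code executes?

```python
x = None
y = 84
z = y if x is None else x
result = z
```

x = None; y = 84; z = 84; result = 84

84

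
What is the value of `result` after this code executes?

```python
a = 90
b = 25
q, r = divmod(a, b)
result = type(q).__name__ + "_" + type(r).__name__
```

a is int; b is int; q is int; r is int; result = 'int_int'

'int_int'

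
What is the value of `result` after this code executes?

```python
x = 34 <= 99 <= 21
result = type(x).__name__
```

x is bool; result = 'bool'

'bool'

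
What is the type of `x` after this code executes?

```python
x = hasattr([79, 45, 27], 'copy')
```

hasattr() returns bool

bool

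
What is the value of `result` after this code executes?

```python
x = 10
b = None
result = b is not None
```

x = 10; b = None; result = False

False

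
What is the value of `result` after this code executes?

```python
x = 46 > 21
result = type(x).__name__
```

x is bool; result = 'bool'

'bool'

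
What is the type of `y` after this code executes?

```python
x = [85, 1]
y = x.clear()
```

list.clear() returns None

NoneType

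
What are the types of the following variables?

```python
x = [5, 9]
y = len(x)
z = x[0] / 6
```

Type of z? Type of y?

int / int = float; len() returns int

float, int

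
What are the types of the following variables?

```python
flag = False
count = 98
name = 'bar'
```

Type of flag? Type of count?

flag is assigned the constant False, which has type bool; count is assigned a bare integer (no decimal point), so it is an int

bool, int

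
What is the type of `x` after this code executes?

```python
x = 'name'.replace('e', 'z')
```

str.replace() returns str

str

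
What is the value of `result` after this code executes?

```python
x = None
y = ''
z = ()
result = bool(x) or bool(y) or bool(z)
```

x = None; y = ''; z = (); result = False

False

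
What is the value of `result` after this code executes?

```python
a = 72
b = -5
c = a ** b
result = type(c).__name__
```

a is int; b is int; c is float; result = 'float'

'float'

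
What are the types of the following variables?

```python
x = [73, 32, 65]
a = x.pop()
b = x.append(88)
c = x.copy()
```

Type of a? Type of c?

pop() returns element; copy() returns list

int, list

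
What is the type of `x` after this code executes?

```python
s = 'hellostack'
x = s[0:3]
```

Slicing a str returns str

str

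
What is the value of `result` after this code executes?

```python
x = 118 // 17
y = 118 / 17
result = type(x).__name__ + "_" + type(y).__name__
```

x is int; y is float; result = 'int_float'

'int_float'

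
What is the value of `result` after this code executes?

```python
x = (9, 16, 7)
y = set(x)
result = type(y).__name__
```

x is tuple; y is set; result = 'set'

'set'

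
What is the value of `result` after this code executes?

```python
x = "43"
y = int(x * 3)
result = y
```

x = '43'; y = 434343; result = 434343

434343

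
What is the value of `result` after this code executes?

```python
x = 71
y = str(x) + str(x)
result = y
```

x = 71; y = '7171'; result = '7171'

'7171'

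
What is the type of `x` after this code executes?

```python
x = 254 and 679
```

'and' with truthy values returns last operand (int)

int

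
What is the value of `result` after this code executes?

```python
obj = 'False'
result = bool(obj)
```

obj = 'False'; result = True

True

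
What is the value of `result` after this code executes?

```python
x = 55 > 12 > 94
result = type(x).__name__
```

x is bool; result = 'bool'

'bool'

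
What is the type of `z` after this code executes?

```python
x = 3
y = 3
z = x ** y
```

positive int ** positive int = int

int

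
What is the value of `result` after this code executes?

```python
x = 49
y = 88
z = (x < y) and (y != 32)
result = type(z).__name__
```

x is int; y is int; z is bool; result = 'bool'

'bool'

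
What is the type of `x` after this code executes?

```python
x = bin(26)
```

bin() returns str representation

str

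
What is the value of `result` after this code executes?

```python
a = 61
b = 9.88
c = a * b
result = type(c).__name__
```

a is int; b is float; c is float; result = 'float'

'float'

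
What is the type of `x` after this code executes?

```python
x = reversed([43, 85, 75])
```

reversed() on a list returns list_reverseiterator

list_reverseiterator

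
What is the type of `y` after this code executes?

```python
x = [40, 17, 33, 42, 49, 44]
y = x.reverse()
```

list.reverse() returns None

NoneType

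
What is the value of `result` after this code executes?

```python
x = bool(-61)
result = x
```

x = True; result = True

True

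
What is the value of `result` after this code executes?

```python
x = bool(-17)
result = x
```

x = True; result = True

True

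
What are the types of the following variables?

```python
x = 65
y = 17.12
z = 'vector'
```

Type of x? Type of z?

x is assigned a bare integer (no decimal point), so it is an int; z is assigned a quoted string literal, so it is a str

int, str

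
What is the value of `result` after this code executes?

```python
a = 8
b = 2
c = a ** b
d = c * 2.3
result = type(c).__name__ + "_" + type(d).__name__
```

a is int; b is int; c is int; d is float; result = 'int_float'

'int_float'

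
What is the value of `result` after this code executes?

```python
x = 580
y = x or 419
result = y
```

x = 580; y = 580; result = 580

580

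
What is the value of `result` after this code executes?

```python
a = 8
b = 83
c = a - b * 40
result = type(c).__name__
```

a is int; b is int; c is int; result = 'int'

'int'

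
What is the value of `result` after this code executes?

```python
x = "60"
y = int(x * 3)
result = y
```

x = '60'; y = 606060; result = 606060

606060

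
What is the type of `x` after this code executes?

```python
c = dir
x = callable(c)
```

callable() returns bool

bool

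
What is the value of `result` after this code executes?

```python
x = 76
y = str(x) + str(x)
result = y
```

x = 76; y = '7676'; result = '7676'

'7676'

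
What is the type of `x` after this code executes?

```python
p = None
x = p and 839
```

'and' returns first falsy value (None)

NoneType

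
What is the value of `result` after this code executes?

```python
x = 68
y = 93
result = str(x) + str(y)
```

x = 68; y = 93; result = '6893'

'6893'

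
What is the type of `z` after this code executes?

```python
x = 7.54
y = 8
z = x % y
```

float % int = float

float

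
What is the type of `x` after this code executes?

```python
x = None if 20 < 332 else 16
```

20 < 332 is True, so the if branch is taken

NoneType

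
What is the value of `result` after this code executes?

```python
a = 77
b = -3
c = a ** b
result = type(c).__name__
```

a is int; b is int; c is float; result = 'float'

'float'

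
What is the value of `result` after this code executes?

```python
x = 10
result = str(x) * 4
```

x = 10; result = '10101010'

'10101010'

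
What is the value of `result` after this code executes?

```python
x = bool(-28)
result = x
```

x = True; result = True

True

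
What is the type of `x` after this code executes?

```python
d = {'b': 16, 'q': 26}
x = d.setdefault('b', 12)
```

dict.setdefault() returns the (existing or default) value

int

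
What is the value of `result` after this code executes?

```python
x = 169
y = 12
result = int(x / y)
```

x = 169; y = 12; result = 14

14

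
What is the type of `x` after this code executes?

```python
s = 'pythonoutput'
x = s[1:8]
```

Slicing a str returns str

str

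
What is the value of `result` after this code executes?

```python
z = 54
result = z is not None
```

z = 54; result = True

True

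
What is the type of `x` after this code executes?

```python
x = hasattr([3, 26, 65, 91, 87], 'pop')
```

hasattr() returns bool

bool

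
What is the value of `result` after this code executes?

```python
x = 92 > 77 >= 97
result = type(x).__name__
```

x is bool; result = 'bool'

'bool'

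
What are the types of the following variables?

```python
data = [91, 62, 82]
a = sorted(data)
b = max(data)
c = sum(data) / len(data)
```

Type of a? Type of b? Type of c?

sorted() returns list; max of ints returns int; int / int = float

list, int, float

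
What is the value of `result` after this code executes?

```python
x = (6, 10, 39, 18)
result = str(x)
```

x = (6, 10, 39, 18); result = '(6, 10, 39, 18)'

'(6, 10, 39, 18)'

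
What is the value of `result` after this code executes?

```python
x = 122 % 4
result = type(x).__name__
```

x is int; result = 'int'

'int'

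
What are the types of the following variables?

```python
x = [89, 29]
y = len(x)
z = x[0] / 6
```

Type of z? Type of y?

int / int = float; len() returns int

float, int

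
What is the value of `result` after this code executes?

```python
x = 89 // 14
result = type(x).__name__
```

x is int; result = 'int'

'int'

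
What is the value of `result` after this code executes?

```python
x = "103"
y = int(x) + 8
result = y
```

x = '103'; y = 111; result = 111

111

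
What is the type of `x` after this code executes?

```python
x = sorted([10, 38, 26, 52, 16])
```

sorted() always returns list

list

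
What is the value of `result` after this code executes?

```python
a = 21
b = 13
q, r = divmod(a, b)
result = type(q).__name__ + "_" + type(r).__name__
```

a is int; b is int; q is int; r is int; result = 'int_int'

'int_int'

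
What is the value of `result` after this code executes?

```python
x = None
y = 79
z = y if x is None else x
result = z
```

x = None; y = 79; z = 79; result = 79

79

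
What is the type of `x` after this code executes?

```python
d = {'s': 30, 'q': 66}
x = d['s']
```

Accessing dict[str, int] with str key returns int

int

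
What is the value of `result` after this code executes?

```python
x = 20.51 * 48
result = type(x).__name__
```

x is float; result = 'float'

'float'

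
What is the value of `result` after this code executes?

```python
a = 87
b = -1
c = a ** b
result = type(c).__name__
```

a is int; b is int; c is float; result = 'float'

'float'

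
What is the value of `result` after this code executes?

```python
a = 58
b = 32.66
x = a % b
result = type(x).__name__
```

a is int; b is float; x is float; result = 'float'

'float'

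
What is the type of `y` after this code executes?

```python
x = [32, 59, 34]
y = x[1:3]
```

Slicing a list returns a list

list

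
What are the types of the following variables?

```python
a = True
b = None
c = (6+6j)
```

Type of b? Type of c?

b is assigned None, whose type is NoneType; c is assigned (6+6j), an int plus an imaginary literal (j suffix), which evaluates to complex

NoneType, complex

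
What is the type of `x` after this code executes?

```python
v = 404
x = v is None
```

'is' comparison returns bool

bool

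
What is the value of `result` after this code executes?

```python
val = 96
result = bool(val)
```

val = 96; result = True

True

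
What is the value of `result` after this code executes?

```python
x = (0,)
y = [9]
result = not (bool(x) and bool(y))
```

x = (0,); y = [9]; result = False

False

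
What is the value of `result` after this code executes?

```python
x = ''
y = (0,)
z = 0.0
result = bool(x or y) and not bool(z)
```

x = ''; y = (0,); z = 0.0; result = True

True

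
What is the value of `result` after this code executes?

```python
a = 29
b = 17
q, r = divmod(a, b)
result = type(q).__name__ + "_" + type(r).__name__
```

a is int; b is int; q is int; r is int; result = 'int_int'

'int_int'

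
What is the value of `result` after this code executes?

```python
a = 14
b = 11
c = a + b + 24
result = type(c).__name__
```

a is int; b is int; c is int; result = 'int'

'int'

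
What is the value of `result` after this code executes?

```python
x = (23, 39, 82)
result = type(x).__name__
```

x is tuple; result = 'tuple'

'tuple'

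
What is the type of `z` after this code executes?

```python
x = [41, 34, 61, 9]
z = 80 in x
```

'in' operator returns bool

bool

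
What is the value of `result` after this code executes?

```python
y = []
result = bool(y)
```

y = []; result = False

False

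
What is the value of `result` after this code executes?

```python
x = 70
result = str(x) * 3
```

x = 70; result = '707070'

'707070'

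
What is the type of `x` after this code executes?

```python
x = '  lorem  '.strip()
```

str.strip() returns str

str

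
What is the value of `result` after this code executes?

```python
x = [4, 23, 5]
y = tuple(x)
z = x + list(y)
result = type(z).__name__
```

x is list; y is tuple; z is list; result = 'list'

'list'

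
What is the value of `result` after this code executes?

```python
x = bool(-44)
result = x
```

x = True; result = True

True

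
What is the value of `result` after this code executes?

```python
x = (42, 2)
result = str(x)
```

x = (42, 2); result = '(42, 2)'

'(42, 2)'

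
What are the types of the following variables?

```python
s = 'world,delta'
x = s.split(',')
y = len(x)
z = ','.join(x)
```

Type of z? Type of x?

str.join() returns str; str.split() returns list

str, list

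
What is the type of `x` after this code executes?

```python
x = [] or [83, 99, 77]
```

'or' returns first truthy value (list)

list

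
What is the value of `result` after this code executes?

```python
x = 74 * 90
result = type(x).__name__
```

x is int; result = 'int'

'int'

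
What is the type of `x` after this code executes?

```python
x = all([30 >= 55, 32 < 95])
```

all() returns bool

bool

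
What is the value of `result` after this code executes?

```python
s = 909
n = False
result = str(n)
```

s = 909; n = False; result = 'False'

'False'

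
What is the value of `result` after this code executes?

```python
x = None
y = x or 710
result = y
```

x = None; y = 710; result = 710

710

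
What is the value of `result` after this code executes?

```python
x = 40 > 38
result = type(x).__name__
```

x is bool; result = 'bool'

'bool'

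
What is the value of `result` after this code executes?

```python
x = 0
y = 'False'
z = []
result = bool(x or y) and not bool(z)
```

x = 0; y = 'False'; z = []; result = True

True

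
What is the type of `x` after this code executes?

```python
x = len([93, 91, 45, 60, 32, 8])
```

len() always returns int

int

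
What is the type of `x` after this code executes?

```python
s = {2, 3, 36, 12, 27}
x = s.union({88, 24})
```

set.union() returns a new set

set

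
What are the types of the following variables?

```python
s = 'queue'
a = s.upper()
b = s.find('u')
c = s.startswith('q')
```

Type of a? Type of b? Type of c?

upper() returns str; find() returns int; startswith() returns bool

str, int, bool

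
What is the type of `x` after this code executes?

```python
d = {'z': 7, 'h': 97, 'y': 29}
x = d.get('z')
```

dict.get() returns value type when found

int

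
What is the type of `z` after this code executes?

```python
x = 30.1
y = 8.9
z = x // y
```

float // float = float

float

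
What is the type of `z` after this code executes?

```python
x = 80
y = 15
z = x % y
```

int % int = int

int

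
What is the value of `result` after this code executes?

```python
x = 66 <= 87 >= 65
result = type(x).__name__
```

x is bool; result = 'bool'

'bool'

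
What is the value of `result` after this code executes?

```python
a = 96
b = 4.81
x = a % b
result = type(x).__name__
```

a is int; b is float; x is float; result = 'float'

'float'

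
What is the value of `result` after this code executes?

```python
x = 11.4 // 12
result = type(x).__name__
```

x is float; result = 'float'

'float'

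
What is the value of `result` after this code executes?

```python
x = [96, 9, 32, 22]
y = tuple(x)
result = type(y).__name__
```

x is list; y is tuple; result = 'tuple'

'tuple'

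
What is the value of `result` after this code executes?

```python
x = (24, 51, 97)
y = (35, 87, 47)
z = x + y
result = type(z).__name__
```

x is tuple; y is tuple; z is tuple; result = 'tuple'

'tuple'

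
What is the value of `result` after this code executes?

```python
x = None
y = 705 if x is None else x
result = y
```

x = None; y = 705; result = 705

705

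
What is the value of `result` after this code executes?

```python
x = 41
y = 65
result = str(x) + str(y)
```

x = 41; y = 65; result = '4165'

'4165'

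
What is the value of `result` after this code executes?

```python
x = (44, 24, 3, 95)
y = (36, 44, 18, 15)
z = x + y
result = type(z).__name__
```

x is tuple; y is tuple; z is tuple; result = 'tuple'

'tuple'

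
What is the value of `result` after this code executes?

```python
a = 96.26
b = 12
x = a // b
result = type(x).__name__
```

a is float; b is int; x is float; result = 'float'

'float'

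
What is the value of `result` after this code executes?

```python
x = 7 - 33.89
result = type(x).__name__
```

x is float; result = 'float'

'float'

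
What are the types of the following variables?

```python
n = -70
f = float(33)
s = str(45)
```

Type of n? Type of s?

n is assigned a bare integer (no decimal point), so it is an int; s is assigned the result of calling str(), which returns a str

int, str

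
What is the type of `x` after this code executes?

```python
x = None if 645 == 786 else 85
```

645 == 786 is False, so the else branch is taken

int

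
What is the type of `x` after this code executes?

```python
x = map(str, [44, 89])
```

map() returns a map object

map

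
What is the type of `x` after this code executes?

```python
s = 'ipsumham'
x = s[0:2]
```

Slicing a str returns str

str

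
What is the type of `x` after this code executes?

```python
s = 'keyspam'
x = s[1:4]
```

Slicing a str returns str

str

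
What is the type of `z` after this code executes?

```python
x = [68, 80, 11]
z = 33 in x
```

'in' operator returns bool

bool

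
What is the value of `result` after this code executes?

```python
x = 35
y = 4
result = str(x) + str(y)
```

x = 35; y = 4; result = '354'

'354'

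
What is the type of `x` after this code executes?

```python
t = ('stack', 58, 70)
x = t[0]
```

Index 0 of tuple is a str literal

str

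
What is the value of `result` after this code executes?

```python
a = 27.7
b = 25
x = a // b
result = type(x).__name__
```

a is float; b is int; x is float; result = 'float'

'float'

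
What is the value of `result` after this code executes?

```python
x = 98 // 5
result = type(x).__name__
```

x is int; result = 'int'

'int'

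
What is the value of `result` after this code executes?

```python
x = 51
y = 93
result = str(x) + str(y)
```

x = 51; y = 93; result = '5193'

'5193'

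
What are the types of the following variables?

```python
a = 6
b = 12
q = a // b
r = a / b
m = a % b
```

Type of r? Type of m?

/ returns float; % of ints returns int

float, int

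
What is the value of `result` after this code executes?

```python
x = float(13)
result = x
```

x = 13.0; result = 13.0

13.0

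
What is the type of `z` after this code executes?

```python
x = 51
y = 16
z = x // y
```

int // int = int

int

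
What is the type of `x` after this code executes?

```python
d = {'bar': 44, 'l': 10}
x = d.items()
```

dict.items() returns dict_items view

dict_items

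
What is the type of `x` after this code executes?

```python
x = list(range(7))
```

list(range()) returns list

list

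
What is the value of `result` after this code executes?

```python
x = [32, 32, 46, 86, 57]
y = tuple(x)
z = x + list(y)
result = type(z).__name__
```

x is list; y is tuple; z is list; result = 'list'

'list'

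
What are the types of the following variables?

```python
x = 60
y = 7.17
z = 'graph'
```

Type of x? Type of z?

x is assigned a bare integer (no decimal point), so it is an int; z is assigned a quoted string literal, so it is a str

int, str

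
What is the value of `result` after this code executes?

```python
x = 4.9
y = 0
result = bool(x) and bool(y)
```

x = 4.9; y = 0; result = False

False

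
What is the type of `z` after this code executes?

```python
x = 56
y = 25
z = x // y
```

int // int = int

int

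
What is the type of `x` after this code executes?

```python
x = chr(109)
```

chr() returns str (single char)

str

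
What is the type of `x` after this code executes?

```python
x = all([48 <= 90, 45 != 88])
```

all() returns bool

bool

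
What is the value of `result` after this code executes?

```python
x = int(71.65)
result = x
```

x = 71; result = 71

71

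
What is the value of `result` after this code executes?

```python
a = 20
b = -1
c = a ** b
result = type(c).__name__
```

a is int; b is int; c is float; result = 'float'

'float'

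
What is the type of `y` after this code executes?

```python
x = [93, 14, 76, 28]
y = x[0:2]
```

Slicing a list returns a list

list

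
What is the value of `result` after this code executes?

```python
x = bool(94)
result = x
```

x = True; result = True

True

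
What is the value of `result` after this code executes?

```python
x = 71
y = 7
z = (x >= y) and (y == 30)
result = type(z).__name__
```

x is int; y is int; z is bool; result = 'bool'

'bool'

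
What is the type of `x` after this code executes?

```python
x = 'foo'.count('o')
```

str.count() returns int

int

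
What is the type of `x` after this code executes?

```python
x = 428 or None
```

'or' returns first truthy value

int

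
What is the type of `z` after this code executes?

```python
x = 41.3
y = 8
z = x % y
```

float % int = float

float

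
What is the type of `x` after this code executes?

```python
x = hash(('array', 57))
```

hash() returns int

int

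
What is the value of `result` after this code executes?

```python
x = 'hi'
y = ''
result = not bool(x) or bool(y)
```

x = 'hi'; y = ''; result = False

False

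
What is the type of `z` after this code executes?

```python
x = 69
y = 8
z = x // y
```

int // int = int

int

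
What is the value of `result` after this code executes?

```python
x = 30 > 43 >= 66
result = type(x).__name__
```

x is bool; result = 'bool'

'bool'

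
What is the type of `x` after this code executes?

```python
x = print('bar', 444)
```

print() returns None

NoneType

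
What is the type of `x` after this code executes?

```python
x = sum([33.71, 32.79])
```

sum() of floats returns float

float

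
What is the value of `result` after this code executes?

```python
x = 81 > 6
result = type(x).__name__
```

x is bool; result = 'bool'

'bool'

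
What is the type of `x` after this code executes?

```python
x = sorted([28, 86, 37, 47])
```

sorted() always returns list

list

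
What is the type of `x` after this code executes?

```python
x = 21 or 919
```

'or' returns first truthy value (int)

int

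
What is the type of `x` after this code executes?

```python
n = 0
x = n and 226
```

'and' returns first falsy value (0 is int)

int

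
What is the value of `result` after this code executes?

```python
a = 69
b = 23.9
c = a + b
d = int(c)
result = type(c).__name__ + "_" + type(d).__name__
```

a is int; b is float; c is float; d is int; result = 'float_int'

'float_int'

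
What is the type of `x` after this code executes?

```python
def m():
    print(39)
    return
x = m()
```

Bare return returns None

NoneType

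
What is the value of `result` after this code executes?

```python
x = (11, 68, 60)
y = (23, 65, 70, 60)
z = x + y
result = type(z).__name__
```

x is tuple; y is tuple; z is tuple; result = 'tuple'

'tuple'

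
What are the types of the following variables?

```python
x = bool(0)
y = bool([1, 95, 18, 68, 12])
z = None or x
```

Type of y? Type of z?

bool() returns bool; None or bool returns the bool

bool, bool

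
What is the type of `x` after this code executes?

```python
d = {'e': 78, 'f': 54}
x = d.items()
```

dict.items() returns dict_items view

dict_items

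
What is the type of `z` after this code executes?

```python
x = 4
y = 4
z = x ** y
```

positive int ** positive int = int

int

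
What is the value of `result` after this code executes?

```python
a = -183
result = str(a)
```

a = -183; result = '-183'

'-183'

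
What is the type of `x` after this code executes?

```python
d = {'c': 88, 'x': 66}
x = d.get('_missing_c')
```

dict.get() returns None when key not found

NoneType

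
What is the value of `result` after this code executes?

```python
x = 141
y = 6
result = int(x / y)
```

x = 141; y = 6; result = 23

23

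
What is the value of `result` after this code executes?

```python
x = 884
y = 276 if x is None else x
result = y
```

x = 884; y = 884; result = 884

884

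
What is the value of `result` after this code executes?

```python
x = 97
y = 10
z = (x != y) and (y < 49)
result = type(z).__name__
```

x is int; y is int; z is bool; result = 'bool'

'bool'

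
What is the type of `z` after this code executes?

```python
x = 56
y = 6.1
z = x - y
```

int - float = float

float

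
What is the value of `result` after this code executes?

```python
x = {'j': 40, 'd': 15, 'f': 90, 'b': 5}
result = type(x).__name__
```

x is dict; result = 'dict'

'dict'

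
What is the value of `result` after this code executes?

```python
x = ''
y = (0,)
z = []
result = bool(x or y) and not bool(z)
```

x = ''; y = (0,); z = []; result = True

True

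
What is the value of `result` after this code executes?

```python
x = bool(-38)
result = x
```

x = True; result = True

True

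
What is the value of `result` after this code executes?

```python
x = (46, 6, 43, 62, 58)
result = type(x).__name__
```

x is tuple; result = 'tuple'

'tuple'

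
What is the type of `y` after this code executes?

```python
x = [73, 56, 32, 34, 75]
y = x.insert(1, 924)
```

list.insert() returns None

NoneType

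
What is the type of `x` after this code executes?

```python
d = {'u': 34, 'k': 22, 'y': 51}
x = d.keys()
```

.keys() returns dict_keys view

dict_keys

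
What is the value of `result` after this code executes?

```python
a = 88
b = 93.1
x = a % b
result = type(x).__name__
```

a is int; b is float; x is float; result = 'float'

'float'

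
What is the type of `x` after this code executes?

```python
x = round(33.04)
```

round() with no decimal places returns int

int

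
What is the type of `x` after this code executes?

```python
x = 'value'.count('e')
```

str.count() returns int

int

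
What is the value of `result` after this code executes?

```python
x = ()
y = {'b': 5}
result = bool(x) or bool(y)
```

x = (); y = {'b': 5}; result = True

True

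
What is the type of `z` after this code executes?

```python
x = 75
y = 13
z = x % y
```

int % int = int

int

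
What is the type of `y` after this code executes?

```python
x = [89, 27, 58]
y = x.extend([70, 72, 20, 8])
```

list.extend() returns None

NoneType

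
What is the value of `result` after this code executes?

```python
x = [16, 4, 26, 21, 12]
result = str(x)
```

x = [16, 4, 26, 21, 12]; result = '[16, 4, 26, 21, 12]'

'[16, 4, 26, 21, 12]'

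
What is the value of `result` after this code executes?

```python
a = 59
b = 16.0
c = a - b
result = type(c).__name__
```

a is int; b is float; c is float; result = 'float'

'float'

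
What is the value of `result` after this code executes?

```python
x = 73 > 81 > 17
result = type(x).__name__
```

x is bool; result = 'bool'

'bool'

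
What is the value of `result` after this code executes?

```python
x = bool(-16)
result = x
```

x = True; result = True

True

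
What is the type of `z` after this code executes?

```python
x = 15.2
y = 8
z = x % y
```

float % int = float

float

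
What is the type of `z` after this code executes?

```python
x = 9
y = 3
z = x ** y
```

positive int ** positive int = int

int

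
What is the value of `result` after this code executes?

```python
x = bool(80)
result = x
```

x = True; result = True

True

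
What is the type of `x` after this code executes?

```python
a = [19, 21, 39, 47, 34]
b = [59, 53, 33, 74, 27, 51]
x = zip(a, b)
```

zip() returns a zip object

zip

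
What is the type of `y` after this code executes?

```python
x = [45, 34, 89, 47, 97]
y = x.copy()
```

list.copy() returns list

list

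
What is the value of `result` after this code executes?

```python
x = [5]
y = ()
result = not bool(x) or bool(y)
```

x = [5]; y = (); result = False

False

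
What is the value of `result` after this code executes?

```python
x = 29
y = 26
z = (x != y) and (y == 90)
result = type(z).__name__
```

x is int; y is int; z is bool; result = 'bool'

'bool'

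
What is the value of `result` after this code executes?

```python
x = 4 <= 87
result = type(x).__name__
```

x is bool; result = 'bool'

'bool'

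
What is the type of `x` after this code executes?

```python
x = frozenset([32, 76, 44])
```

frozenset() returns frozenset

frozenset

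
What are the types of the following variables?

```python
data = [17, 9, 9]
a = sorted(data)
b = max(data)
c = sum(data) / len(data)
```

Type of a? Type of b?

sorted() returns list; max of ints returns int

list, int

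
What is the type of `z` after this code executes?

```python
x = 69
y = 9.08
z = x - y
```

int - float = float

float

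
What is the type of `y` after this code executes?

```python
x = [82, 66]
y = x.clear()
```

list.clear() returns None

NoneType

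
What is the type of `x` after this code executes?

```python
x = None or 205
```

'or' with None returns the other truthy value

int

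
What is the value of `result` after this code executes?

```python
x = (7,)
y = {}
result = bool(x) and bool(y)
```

x = (7,); y = {}; result = False

False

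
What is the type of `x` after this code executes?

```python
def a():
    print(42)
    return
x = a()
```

Bare return returns None

NoneType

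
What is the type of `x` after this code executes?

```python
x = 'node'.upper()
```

str.upper() returns str

str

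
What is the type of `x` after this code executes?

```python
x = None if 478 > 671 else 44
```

478 > 671 is False, so the else branch is taken

int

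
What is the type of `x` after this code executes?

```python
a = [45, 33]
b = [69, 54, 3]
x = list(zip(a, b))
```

list(zip()) returns a list of tuples

list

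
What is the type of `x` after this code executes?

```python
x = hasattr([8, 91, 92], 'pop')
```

hasattr() returns bool

bool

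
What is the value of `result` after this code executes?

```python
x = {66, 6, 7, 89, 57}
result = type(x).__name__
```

x is set; result = 'set'

'set'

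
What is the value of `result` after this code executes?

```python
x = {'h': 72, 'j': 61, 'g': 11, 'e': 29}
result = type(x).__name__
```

x is dict; result = 'dict'

'dict'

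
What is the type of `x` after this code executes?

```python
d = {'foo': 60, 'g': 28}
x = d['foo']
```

Accessing dict[str, int] with str key returns int

int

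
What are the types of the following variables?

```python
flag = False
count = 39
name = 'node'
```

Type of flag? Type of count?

flag is assigned the constant False, which has type bool; count is assigned a bare integer (no decimal point), so it is an int

bool, int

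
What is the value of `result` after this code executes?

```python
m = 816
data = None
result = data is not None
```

m = 816; data = None; result = False

False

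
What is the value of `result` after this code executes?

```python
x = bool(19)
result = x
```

x = True; result = True

True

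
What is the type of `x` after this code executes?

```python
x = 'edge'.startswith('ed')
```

str.startswith() returns bool

bool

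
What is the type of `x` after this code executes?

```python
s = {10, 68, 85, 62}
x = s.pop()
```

Popping from set[int] returns int

int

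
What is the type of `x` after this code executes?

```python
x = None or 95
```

'or' with None returns the other truthy value

int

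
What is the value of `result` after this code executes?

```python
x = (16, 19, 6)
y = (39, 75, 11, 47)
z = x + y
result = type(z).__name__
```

x is tuple; y is tuple; z is tuple; result = 'tuple'

'tuple'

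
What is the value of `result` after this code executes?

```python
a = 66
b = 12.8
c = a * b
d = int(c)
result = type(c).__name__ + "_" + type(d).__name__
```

a is int; b is float; c is float; d is int; result = 'float_int'

'float_int'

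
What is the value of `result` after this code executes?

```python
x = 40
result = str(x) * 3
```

x = 40; result = '404040'

'404040'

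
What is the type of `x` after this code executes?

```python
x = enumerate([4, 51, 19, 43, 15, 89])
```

enumerate() returns an enumerate object

enumerate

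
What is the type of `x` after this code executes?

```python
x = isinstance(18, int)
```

isinstance() returns bool

bool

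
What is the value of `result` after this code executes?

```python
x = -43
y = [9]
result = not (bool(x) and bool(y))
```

x = -43; y = [9]; result = False

False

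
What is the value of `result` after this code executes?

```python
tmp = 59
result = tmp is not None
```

tmp = 59; result = True

True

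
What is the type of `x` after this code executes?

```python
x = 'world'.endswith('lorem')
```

str.endswith() returns bool

bool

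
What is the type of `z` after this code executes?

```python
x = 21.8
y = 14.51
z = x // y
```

float // float = float

float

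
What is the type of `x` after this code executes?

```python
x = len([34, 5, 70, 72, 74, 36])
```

len() always returns int

int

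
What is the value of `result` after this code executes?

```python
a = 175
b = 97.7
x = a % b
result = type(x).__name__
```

a is int; b is float; x is float; result = 'float'

'float'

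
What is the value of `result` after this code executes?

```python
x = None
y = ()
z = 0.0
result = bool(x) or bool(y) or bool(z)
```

x = None; y = (); z = 0.0; result = False

False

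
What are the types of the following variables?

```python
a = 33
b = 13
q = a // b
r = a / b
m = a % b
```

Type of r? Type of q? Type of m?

/ returns float; // returns int; % of ints returns int

float, int, int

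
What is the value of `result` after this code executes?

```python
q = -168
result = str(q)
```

q = -168; result = '-168'

'-168'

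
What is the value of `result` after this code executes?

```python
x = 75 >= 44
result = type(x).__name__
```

x is bool; result = 'bool'

'bool'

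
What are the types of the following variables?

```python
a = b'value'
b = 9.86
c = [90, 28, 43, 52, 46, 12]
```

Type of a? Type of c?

a is assigned a bytes literal (b'...' prefix); c is assigned a list literal (square brackets)

bytes, list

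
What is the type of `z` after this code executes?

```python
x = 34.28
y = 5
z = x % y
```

float % int = float

float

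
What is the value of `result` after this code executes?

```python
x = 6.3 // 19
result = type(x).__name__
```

x is float; result = 'float'

'float'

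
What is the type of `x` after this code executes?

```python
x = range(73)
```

range() returns a range object

range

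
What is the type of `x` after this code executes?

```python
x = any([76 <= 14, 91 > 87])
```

any() returns bool

bool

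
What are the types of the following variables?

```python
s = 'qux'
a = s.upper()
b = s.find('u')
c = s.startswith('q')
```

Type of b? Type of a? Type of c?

find() returns int; upper() returns str; startswith() returns bool

int, str, bool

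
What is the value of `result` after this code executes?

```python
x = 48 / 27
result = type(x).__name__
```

x is float; result = 'float'

'float'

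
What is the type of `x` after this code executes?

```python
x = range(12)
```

range() returns a range object

range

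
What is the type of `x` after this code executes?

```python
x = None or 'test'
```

'or' with None returns the other truthy value (str)

str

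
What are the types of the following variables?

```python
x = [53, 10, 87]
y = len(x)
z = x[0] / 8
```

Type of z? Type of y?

int / int = float; len() returns int

float, int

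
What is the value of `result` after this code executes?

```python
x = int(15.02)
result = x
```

x = 15; result = 15

15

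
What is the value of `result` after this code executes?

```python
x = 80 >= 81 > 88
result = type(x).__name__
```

x is bool; result = 'bool'

'bool'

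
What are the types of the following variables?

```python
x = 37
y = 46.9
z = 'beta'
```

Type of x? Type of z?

x is assigned a bare integer (no decimal point), so it is an int; z is assigned a quoted string literal, so it is a str

int, str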